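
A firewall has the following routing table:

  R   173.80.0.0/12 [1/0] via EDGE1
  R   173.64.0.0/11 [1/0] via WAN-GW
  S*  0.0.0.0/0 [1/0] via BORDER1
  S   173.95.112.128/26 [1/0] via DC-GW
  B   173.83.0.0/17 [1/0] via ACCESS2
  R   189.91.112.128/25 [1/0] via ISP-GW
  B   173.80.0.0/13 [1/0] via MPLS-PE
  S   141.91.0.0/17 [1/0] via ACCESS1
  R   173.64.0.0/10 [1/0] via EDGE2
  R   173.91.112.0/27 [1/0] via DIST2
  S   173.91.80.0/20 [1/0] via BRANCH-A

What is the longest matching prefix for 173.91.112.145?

Entries matching 173.91.112.145:
  0.0.0.0/0 (default, matches everything)
  173.64.0.0/10 (173.64.0.0 - 173.127.255.255)
  173.64.0.0/11 (173.64.0.0 - 173.95.255.255)
  173.80.0.0/12 (173.80.0.0 - 173.95.255.255)
Most specific is 173.80.0.0/12.

173.80.0.0/12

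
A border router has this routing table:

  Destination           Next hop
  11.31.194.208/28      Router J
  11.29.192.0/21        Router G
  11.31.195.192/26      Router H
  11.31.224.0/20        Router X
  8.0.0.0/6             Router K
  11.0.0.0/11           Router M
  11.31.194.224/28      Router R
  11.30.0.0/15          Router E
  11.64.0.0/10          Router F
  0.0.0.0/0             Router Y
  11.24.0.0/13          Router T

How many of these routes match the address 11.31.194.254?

Prefixes containing 11.31.194.254:
  0.0.0.0/0 (default, matches everything)
  8.0.0.0/6 (8.0.0.0 - 11.255.255.255)
  11.0.0.0/11 (11.0.0.0 - 11.31.255.255)
  11.24.0.0/13 (11.24.0.0 - 11.31.255.255)
  11.30.0.0/15 (11.30.0.0 - 11.31.255.255)
Total matching entries: 5.

5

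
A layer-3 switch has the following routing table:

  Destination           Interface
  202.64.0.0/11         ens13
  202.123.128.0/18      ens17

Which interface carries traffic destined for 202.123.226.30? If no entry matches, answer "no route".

no route

No entry's prefix contains 202.123.226.30; there is no default route.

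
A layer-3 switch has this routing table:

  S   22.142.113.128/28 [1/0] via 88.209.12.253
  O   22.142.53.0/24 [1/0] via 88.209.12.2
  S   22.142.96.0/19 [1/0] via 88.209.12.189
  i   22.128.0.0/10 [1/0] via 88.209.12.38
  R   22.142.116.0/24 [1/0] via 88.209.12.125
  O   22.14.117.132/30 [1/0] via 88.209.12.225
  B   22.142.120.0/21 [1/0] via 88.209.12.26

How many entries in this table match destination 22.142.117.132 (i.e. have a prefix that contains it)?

2

Prefixes containing 22.142.117.132:
  22.128.0.0/10 (22.128.0.0 - 22.191.255.255)
  22.142.96.0/19 (22.142.96.0 - 22.142.127.255)
Total matching entries: 2.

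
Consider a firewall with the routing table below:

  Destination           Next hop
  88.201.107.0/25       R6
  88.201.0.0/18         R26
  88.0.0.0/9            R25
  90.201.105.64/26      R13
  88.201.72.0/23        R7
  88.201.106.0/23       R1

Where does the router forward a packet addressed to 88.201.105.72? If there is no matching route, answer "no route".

No entry's prefix contains 88.201.105.72; there is no default route.

no route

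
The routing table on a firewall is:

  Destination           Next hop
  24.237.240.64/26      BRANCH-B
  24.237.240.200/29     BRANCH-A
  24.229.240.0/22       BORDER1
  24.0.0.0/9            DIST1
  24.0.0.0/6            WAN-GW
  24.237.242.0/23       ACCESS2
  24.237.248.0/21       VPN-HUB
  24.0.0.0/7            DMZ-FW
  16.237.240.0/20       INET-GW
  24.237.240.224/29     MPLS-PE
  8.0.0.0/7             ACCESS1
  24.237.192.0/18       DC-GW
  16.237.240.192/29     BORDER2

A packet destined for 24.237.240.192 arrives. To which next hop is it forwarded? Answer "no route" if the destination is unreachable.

Routes whose prefix contains 24.237.240.192:
  24.0.0.0/6 (24.0.0.0 - 27.255.255.255) -> WAN-GW
  24.0.0.0/7 (24.0.0.0 - 25.255.255.255) -> DMZ-FW
  24.237.192.0/18 (24.237.192.0 - 24.237.255.255) -> DC-GW
More-specific entries that do NOT match:
  24.237.240.200/29 (24.237.240.200 - 24.237.240.207) does not contain 24.237.240.192
  24.237.240.224/29 (24.237.240.224 - 24.237.240.231) does not contain 24.237.240.192
  16.237.240.192/29 (16.237.240.192 - 16.237.240.199) does not contain 24.237.240.192
  24.237.240.64/26 (24.237.240.64 - 24.237.240.127) does not contain 24.237.240.192
  24.237.242.0/23 (24.237.242.0 - 24.237.243.255) does not contain 24.237.240.192
  24.229.240.0/22 (24.229.240.0 - 24.229.243.255) does not contain 24.237.240.192
  24.237.248.0/21 (24.237.248.0 - 24.237.255.255) does not contain 24.237.240.192
  16.237.240.0/20 (16.237.240.0 - 16.237.255.255) does not contain 24.237.240.192
Longest matching prefix is /18 -> next hop DC-GW.

DC-GW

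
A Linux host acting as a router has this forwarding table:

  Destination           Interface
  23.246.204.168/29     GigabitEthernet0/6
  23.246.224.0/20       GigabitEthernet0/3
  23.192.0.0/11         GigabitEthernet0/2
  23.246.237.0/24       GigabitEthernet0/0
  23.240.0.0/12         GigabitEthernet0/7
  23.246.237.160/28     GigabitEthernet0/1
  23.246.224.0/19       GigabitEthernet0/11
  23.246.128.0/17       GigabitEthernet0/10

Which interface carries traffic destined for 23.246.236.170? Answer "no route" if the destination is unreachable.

GigabitEthernet0/3

Routes whose prefix contains 23.246.236.170:
  23.240.0.0/12 (23.240.0.0 - 23.255.255.255) -> GigabitEthernet0/7
  23.246.128.0/17 (23.246.128.0 - 23.246.255.255) -> GigabitEthernet0/10
  23.246.224.0/19 (23.246.224.0 - 23.246.255.255) -> GigabitEthernet0/11
  23.246.224.0/20 (23.246.224.0 - 23.246.239.255) -> GigabitEthernet0/3
More-specific entries that do NOT match:
  23.246.204.168/29 (23.246.204.168 - 23.246.204.175) does not contain 23.246.236.170
  23.246.237.160/28 (23.246.237.160 - 23.246.237.175) does not contain 23.246.236.170
  23.246.237.0/24 (23.246.237.0 - 23.246.237.255) does not contain 23.246.236.170
Longest matching prefix is /20 -> interface GigabitEthernet0/3.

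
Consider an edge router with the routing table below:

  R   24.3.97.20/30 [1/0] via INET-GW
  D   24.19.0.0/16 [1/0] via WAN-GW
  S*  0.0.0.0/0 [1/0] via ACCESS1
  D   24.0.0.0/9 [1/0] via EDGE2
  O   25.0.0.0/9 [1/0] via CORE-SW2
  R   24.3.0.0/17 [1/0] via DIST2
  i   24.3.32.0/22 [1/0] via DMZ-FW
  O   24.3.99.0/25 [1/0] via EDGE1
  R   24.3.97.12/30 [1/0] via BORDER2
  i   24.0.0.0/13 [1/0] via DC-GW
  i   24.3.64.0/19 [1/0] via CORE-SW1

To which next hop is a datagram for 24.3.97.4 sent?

Routes whose prefix contains 24.3.97.4:
  0.0.0.0/0 (default, matches everything) -> ACCESS1
  24.0.0.0/9 (24.0.0.0 - 24.127.255.255) -> EDGE2
  24.0.0.0/13 (24.0.0.0 - 24.7.255.255) -> DC-GW
  24.3.0.0/17 (24.3.0.0 - 24.3.127.255) -> DIST2
More-specific entries that do NOT match:
  24.3.97.20/30 (24.3.97.20 - 24.3.97.23) does not contain 24.3.97.4
  24.3.97.12/30 (24.3.97.12 - 24.3.97.15) does not contain 24.3.97.4
  24.3.99.0/25 (24.3.99.0 - 24.3.99.127) does not contain 24.3.97.4
  24.3.32.0/22 (24.3.32.0 - 24.3.35.255) does not contain 24.3.97.4
  24.3.64.0/19 (24.3.64.0 - 24.3.95.255) does not contain 24.3.97.4
Longest matching prefix is /17 -> next hop DIST2.

DIST2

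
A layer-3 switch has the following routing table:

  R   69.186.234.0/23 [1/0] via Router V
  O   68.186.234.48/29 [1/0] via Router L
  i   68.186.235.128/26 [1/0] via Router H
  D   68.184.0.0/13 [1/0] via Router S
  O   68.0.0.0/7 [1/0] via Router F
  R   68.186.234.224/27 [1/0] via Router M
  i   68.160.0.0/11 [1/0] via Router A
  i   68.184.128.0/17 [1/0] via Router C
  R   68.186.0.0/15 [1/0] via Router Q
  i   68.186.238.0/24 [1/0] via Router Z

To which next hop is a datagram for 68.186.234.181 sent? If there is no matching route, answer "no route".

Routes whose prefix contains 68.186.234.181:
  68.0.0.0/7 (68.0.0.0 - 69.255.255.255) -> Router F
  68.160.0.0/11 (68.160.0.0 - 68.191.255.255) -> Router A
  68.184.0.0/13 (68.184.0.0 - 68.191.255.255) -> Router S
  68.186.0.0/15 (68.186.0.0 - 68.187.255.255) -> Router Q
More-specific entries that do NOT match:
  68.186.234.48/29 (68.186.234.48 - 68.186.234.55) does not contain 68.186.234.181
  68.186.234.224/27 (68.186.234.224 - 68.186.234.255) does not contain 68.186.234.181
  68.186.235.128/26 (68.186.235.128 - 68.186.235.191) does not contain 68.186.234.181
  68.186.238.0/24 (68.186.238.0 - 68.186.238.255) does not contain 68.186.234.181
  69.186.234.0/23 (69.186.234.0 - 69.186.235.255) does not contain 68.186.234.181
  68.184.128.0/17 (68.184.128.0 - 68.184.255.255) does not contain 68.186.234.181
Longest matching prefix is /15 -> next hop Router Q.

Router Q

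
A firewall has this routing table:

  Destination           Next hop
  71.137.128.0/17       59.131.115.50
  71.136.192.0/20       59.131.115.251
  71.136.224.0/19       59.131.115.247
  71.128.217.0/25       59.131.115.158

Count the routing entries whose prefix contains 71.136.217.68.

0

No listed prefix contains 71.136.217.68.
Total matching entries: 0.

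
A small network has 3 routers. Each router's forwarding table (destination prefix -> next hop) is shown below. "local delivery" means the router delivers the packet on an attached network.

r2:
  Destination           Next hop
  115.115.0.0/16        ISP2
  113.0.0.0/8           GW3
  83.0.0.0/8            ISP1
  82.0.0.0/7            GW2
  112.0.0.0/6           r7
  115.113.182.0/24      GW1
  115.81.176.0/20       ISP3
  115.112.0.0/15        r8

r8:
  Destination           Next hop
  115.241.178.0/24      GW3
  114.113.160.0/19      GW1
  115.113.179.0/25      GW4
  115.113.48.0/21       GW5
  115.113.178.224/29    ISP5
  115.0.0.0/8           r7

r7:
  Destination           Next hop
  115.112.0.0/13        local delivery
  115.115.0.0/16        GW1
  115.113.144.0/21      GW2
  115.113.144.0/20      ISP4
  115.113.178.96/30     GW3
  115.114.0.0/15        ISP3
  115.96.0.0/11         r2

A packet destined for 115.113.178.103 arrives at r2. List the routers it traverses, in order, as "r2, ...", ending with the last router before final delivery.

r2, r8, r7

At r2: longest match for 115.113.178.103 is 115.112.0.0/15 -> r8
At r8: longest match for 115.113.178.103 is 115.0.0.0/8 -> r7
At r7: longest match for 115.113.178.103 is 115.112.0.0/13 -> local delivery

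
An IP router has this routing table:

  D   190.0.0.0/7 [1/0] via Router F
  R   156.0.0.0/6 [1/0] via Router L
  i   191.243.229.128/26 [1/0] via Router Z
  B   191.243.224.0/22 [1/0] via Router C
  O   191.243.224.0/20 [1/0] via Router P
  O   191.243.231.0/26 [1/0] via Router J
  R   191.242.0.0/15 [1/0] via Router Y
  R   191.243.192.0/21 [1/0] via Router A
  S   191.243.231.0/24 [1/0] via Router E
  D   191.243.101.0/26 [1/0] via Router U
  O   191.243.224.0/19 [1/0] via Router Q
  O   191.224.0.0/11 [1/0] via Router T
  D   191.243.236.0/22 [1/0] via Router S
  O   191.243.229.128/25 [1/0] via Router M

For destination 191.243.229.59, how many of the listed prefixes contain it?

5

Prefixes containing 191.243.229.59:
  190.0.0.0/7 (190.0.0.0 - 191.255.255.255)
  191.224.0.0/11 (191.224.0.0 - 191.255.255.255)
  191.242.0.0/15 (191.242.0.0 - 191.243.255.255)
  191.243.224.0/19 (191.243.224.0 - 191.243.255.255)
  191.243.224.0/20 (191.243.224.0 - 191.243.239.255)
Total matching entries: 5.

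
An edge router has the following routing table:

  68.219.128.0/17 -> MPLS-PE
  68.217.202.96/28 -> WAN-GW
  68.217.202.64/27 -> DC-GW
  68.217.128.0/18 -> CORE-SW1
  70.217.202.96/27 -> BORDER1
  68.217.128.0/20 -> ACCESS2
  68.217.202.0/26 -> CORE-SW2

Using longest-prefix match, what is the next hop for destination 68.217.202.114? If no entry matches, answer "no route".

no route

No entry's prefix contains 68.217.202.114; there is no default route.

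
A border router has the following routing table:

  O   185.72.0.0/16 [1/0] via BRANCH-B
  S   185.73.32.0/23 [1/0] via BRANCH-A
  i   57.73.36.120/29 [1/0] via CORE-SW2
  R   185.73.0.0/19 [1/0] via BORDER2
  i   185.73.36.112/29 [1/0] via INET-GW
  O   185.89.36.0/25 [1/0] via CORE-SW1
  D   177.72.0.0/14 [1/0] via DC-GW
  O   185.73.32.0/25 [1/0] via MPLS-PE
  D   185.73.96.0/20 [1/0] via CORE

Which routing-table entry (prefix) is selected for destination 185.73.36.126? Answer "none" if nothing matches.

none

185.73.36.126 is outside every listed prefix and there is no default route.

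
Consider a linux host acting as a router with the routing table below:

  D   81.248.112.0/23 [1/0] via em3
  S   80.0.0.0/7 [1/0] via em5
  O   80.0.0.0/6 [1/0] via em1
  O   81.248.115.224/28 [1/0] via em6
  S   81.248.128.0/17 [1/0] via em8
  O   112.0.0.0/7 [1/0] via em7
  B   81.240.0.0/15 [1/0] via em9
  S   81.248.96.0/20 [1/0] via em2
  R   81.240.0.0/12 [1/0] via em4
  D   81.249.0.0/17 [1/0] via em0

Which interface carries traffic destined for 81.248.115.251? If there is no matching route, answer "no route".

em4

Routes whose prefix contains 81.248.115.251:
  80.0.0.0/6 (80.0.0.0 - 83.255.255.255) -> em1
  80.0.0.0/7 (80.0.0.0 - 81.255.255.255) -> em5
  81.240.0.0/12 (81.240.0.0 - 81.255.255.255) -> em4
More-specific entries that do NOT match:
  81.248.115.224/28 (81.248.115.224 - 81.248.115.239) does not contain 81.248.115.251
  81.248.112.0/23 (81.248.112.0 - 81.248.113.255) does not contain 81.248.115.251
  81.248.96.0/20 (81.248.96.0 - 81.248.111.255) does not contain 81.248.115.251
  81.248.128.0/17 (81.248.128.0 - 81.248.255.255) does not contain 81.248.115.251
  81.249.0.0/17 (81.249.0.0 - 81.249.127.255) does not contain 81.248.115.251
  81.240.0.0/15 (81.240.0.0 - 81.241.255.255) does not contain 81.248.115.251
Longest matching prefix is /12 -> interface em4.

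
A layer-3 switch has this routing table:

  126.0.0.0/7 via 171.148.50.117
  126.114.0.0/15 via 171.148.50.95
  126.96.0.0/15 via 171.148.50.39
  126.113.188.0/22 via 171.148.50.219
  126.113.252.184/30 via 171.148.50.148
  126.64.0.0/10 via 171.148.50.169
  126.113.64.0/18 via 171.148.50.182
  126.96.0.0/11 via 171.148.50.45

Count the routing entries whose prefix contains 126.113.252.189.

Prefixes containing 126.113.252.189:
  126.0.0.0/7 (126.0.0.0 - 127.255.255.255)
  126.64.0.0/10 (126.64.0.0 - 126.127.255.255)
  126.96.0.0/11 (126.96.0.0 - 126.127.255.255)
Total matching entries: 3.

3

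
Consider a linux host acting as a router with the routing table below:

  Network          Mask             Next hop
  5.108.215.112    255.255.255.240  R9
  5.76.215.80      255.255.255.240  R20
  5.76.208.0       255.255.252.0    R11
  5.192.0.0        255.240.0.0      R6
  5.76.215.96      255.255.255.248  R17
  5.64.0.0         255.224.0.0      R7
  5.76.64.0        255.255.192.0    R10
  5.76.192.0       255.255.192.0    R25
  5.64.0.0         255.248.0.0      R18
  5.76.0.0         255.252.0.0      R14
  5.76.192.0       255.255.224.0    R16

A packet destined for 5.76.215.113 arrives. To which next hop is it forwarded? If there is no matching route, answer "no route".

Routes whose prefix contains 5.76.215.113:
  5.64.0.0/11 (5.64.0.0 - 5.95.255.255) -> R7
  5.76.0.0/14 (5.76.0.0 - 5.79.255.255) -> R14
  5.76.192.0/18 (5.76.192.0 - 5.76.255.255) -> R25
  5.76.192.0/19 (5.76.192.0 - 5.76.223.255) -> R16
More-specific entries that do NOT match:
  5.76.215.96/29 (5.76.215.96 - 5.76.215.103) does not contain 5.76.215.113
  5.108.215.112/28 (5.108.215.112 - 5.108.215.127) does not contain 5.76.215.113
  5.76.215.80/28 (5.76.215.80 - 5.76.215.95) does not contain 5.76.215.113
  5.76.208.0/22 (5.76.208.0 - 5.76.211.255) does not contain 5.76.215.113
Longest matching prefix is /19 -> next hop R16.

R16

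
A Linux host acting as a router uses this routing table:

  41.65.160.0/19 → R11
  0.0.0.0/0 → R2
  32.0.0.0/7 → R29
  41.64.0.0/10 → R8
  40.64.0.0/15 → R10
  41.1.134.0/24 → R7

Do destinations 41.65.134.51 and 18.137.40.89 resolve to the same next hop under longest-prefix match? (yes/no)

41.65.134.51: longest match 41.64.0.0/10 -> R8
18.137.40.89: longest match 0.0.0.0/0 -> R2

no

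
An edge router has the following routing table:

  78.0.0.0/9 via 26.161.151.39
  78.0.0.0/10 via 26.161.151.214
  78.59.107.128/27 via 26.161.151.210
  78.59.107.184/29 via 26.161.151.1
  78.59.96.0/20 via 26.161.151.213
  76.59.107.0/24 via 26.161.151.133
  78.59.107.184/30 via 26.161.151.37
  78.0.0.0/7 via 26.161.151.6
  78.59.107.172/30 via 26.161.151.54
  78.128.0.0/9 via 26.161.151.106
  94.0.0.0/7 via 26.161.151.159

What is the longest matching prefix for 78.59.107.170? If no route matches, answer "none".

Entries matching 78.59.107.170:
  78.0.0.0/7 (78.0.0.0 - 79.255.255.255)
  78.0.0.0/9 (78.0.0.0 - 78.127.255.255)
  78.0.0.0/10 (78.0.0.0 - 78.63.255.255)
  78.59.96.0/20 (78.59.96.0 - 78.59.111.255)
Most specific is 78.59.96.0/20.

78.59.96.0/20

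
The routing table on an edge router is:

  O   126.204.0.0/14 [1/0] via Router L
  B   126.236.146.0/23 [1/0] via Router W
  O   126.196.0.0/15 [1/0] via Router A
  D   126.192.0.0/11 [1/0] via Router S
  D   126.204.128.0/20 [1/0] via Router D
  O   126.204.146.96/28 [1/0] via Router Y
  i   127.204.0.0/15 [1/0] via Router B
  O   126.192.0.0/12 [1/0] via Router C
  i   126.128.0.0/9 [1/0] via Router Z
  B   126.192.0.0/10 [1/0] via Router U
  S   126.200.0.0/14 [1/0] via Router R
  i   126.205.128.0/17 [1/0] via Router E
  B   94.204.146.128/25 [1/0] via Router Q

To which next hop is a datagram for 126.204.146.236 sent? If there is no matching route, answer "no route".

Routes whose prefix contains 126.204.146.236:
  126.128.0.0/9 (126.128.0.0 - 126.255.255.255) -> Router Z
  126.192.0.0/10 (126.192.0.0 - 126.255.255.255) -> Router U
  126.192.0.0/11 (126.192.0.0 - 126.223.255.255) -> Router S
  126.192.0.0/12 (126.192.0.0 - 126.207.255.255) -> Router C
  126.204.0.0/14 (126.204.0.0 - 126.207.255.255) -> Router L
More-specific entries that do NOT match:
  126.204.146.96/28 (126.204.146.96 - 126.204.146.111) does not contain 126.204.146.236
  94.204.146.128/25 (94.204.146.128 - 94.204.146.255) does not contain 126.204.146.236
  126.236.146.0/23 (126.236.146.0 - 126.236.147.255) does not contain 126.204.146.236
  126.204.128.0/20 (126.204.128.0 - 126.204.143.255) does not contain 126.204.146.236
  126.205.128.0/17 (126.205.128.0 - 126.205.255.255) does not contain 126.204.146.236
  126.196.0.0/15 (126.196.0.0 - 126.197.255.255) does not contain 126.204.146.236
  127.204.0.0/15 (127.204.0.0 - 127.205.255.255) does not contain 126.204.146.236
Longest matching prefix is /14 -> next hop Router L.

Router L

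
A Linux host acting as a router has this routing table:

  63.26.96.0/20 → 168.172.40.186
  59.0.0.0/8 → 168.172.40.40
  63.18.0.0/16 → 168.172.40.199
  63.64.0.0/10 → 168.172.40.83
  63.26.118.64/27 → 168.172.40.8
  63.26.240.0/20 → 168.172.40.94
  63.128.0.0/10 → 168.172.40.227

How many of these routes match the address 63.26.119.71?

0

No listed prefix contains 63.26.119.71.
Total matching entries: 0.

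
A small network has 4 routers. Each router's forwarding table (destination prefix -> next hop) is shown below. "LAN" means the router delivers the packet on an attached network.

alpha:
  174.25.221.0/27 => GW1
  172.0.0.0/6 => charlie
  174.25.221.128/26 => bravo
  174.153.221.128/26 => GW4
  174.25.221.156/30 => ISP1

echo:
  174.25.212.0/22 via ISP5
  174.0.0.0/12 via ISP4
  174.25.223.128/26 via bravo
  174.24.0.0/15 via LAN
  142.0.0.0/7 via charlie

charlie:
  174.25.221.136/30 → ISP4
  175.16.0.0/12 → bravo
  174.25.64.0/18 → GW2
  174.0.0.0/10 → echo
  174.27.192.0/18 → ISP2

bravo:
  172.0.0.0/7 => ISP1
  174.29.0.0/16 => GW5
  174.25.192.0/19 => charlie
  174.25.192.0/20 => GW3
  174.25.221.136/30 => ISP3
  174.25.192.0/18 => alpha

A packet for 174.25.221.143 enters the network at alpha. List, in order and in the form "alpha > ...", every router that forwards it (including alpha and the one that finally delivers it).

alpha > bravo > charlie > echo

At alpha: longest match for 174.25.221.143 is 174.25.221.128/26 -> bravo
At bravo: longest match for 174.25.221.143 is 174.25.192.0/19 -> charlie
At charlie: longest match for 174.25.221.143 is 174.0.0.0/10 -> echo
At echo: longest match for 174.25.221.143 is 174.24.0.0/15 -> LAN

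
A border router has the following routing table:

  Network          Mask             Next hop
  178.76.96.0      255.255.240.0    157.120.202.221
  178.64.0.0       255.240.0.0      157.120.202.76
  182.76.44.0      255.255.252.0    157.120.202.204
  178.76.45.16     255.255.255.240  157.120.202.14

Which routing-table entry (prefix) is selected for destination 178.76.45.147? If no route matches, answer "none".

Entries matching 178.76.45.147:
  178.64.0.0/12 (178.64.0.0 - 178.79.255.255)
Most specific is 178.64.0.0/12.

178.64.0.0/12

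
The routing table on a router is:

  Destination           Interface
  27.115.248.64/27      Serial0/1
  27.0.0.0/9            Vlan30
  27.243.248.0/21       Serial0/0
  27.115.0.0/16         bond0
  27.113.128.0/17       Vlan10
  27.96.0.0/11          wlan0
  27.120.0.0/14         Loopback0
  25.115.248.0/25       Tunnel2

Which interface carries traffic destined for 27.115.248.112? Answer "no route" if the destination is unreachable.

Routes whose prefix contains 27.115.248.112:
  27.0.0.0/9 (27.0.0.0 - 27.127.255.255) -> Vlan30
  27.96.0.0/11 (27.96.0.0 - 27.127.255.255) -> wlan0
  27.115.0.0/16 (27.115.0.0 - 27.115.255.255) -> bond0
More-specific entries that do NOT match:
  27.115.248.64/27 (27.115.248.64 - 27.115.248.95) does not contain 27.115.248.112
  25.115.248.0/25 (25.115.248.0 - 25.115.248.127) does not contain 27.115.248.112
  27.243.248.0/21 (27.243.248.0 - 27.243.255.255) does not contain 27.115.248.112
  27.113.128.0/17 (27.113.128.0 - 27.113.255.255) does not contain 27.115.248.112
Longest matching prefix is /16 -> interface bond0.

bond0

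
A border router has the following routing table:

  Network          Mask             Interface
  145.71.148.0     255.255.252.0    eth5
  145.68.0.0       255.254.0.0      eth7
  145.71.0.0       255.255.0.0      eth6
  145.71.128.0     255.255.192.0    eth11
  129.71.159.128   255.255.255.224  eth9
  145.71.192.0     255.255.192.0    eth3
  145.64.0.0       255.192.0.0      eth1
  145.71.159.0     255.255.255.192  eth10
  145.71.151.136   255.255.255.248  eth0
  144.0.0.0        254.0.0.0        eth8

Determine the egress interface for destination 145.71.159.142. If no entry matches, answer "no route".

eth11

Routes whose prefix contains 145.71.159.142:
  144.0.0.0/7 (144.0.0.0 - 145.255.255.255) -> eth8
  145.64.0.0/10 (145.64.0.0 - 145.127.255.255) -> eth1
  145.71.0.0/16 (145.71.0.0 - 145.71.255.255) -> eth6
  145.71.128.0/18 (145.71.128.0 - 145.71.191.255) -> eth11
More-specific entries that do NOT match:
  145.71.151.136/29 (145.71.151.136 - 145.71.151.143) does not contain 145.71.159.142
  129.71.159.128/27 (129.71.159.128 - 129.71.159.159) does not contain 145.71.159.142
  145.71.159.0/26 (145.71.159.0 - 145.71.159.63) does not contain 145.71.159.142
  145.71.148.0/22 (145.71.148.0 - 145.71.151.255) does not contain 145.71.159.142
Longest matching prefix is /18 -> interface eth11.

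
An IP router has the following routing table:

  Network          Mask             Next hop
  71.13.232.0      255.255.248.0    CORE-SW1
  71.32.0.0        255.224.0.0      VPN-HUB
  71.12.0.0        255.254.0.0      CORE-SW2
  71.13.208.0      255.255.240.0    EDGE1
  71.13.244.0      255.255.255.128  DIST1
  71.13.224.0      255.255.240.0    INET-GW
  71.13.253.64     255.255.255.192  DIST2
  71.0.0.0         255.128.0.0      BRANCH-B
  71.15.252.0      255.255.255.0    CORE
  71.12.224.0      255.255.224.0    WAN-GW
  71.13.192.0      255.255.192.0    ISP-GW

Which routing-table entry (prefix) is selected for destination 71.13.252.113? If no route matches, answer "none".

71.13.192.0/18

Entries matching 71.13.252.113:
  71.0.0.0/9 (71.0.0.0 - 71.127.255.255)
  71.12.0.0/15 (71.12.0.0 - 71.13.255.255)
  71.13.192.0/18 (71.13.192.0 - 71.13.255.255)
Most specific is 71.13.192.0/18.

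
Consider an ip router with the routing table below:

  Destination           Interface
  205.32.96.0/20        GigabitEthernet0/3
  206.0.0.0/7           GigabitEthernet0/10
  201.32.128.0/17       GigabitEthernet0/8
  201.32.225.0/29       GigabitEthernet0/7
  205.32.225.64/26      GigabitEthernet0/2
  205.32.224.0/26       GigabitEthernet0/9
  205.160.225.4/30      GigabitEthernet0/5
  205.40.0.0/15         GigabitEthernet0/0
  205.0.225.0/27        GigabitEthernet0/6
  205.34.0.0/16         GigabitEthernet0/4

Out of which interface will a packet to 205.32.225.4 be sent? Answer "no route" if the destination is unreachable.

no route

No entry's prefix contains 205.32.225.4; there is no default route.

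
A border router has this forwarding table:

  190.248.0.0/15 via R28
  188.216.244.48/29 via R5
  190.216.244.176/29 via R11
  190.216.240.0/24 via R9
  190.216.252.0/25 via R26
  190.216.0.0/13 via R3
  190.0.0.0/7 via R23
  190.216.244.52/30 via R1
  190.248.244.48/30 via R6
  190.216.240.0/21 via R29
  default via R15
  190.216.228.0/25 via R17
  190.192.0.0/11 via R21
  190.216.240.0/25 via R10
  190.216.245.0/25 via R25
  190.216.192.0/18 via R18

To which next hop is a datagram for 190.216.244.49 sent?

R29

Routes whose prefix contains 190.216.244.49:
  0.0.0.0/0 (default, matches everything) -> R15
  190.0.0.0/7 (190.0.0.0 - 191.255.255.255) -> R23
  190.192.0.0/11 (190.192.0.0 - 190.223.255.255) -> R21
  190.216.0.0/13 (190.216.0.0 - 190.223.255.255) -> R3
  190.216.192.0/18 (190.216.192.0 - 190.216.255.255) -> R18
  190.216.240.0/21 (190.216.240.0 - 190.216.247.255) -> R29
More-specific entries that do NOT match:
  190.216.244.52/30 (190.216.244.52 - 190.216.244.55) does not contain 190.216.244.49
  190.248.244.48/30 (190.248.244.48 - 190.248.244.51) does not contain 190.216.244.49
  188.216.244.48/29 (188.216.244.48 - 188.216.244.55) does not contain 190.216.244.49
  190.216.244.176/29 (190.216.244.176 - 190.216.244.183) does not contain 190.216.244.49
  190.216.252.0/25 (190.216.252.0 - 190.216.252.127) does not contain 190.216.244.49
  190.216.228.0/25 (190.216.228.0 - 190.216.228.127) does not contain 190.216.244.49
  190.216.240.0/25 (190.216.240.0 - 190.216.240.127) does not contain 190.216.244.49
  190.216.245.0/25 (190.216.245.0 - 190.216.245.127) does not contain 190.216.244.49
  190.216.240.0/24 (190.216.240.0 - 190.216.240.255) does not contain 190.216.244.49
Longest matching prefix is /21 -> next hop R29.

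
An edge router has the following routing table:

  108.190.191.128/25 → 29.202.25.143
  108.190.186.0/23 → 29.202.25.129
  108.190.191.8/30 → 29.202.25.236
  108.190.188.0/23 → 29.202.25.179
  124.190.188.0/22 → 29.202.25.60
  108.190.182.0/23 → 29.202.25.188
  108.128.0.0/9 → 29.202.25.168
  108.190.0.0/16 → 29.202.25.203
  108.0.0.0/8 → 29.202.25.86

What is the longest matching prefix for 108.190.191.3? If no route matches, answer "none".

Entries matching 108.190.191.3:
  108.0.0.0/8 (108.0.0.0 - 108.255.255.255)
  108.128.0.0/9 (108.128.0.0 - 108.255.255.255)
  108.190.0.0/16 (108.190.0.0 - 108.190.255.255)
Most specific is 108.190.0.0/16.

108.190.0.0/16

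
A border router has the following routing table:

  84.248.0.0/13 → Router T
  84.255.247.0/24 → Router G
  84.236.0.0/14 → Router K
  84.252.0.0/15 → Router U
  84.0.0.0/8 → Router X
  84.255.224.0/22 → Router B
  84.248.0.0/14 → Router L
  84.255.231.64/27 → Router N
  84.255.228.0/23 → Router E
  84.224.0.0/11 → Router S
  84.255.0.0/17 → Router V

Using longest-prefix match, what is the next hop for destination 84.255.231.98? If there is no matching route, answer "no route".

Router T

Routes whose prefix contains 84.255.231.98:
  84.0.0.0/8 (84.0.0.0 - 84.255.255.255) -> Router X
  84.224.0.0/11 (84.224.0.0 - 84.255.255.255) -> Router S
  84.248.0.0/13 (84.248.0.0 - 84.255.255.255) -> Router T
More-specific entries that do NOT match:
  84.255.231.64/27 (84.255.231.64 - 84.255.231.95) does not contain 84.255.231.98
  84.255.247.0/24 (84.255.247.0 - 84.255.247.255) does not contain 84.255.231.98
  84.255.228.0/23 (84.255.228.0 - 84.255.229.255) does not contain 84.255.231.98
  84.255.224.0/22 (84.255.224.0 - 84.255.227.255) does not contain 84.255.231.98
  84.255.0.0/17 (84.255.0.0 - 84.255.127.255) does not contain 84.255.231.98
  84.252.0.0/15 (84.252.0.0 - 84.253.255.255) does not contain 84.255.231.98
  84.236.0.0/14 (84.236.0.0 - 84.239.255.255) does not contain 84.255.231.98
  84.248.0.0/14 (84.248.0.0 - 84.251.255.255) does not contain 84.255.231.98
Longest matching prefix is /13 -> next hop Router T.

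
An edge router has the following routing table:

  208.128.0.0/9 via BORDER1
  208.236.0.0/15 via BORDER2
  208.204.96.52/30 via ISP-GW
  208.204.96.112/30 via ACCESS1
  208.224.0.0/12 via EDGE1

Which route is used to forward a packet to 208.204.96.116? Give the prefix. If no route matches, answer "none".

Entries matching 208.204.96.116:
  208.128.0.0/9 (208.128.0.0 - 208.255.255.255)
Most specific is 208.128.0.0/9.

208.128.0.0/9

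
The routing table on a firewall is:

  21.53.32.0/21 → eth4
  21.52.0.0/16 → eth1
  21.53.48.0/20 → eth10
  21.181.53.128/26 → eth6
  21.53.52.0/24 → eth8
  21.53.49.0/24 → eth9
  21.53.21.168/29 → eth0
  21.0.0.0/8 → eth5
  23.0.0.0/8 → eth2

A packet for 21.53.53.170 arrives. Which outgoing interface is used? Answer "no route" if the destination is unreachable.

Routes whose prefix contains 21.53.53.170:
  21.0.0.0/8 (21.0.0.0 - 21.255.255.255) -> eth5
  21.53.48.0/20 (21.53.48.0 - 21.53.63.255) -> eth10
More-specific entries that do NOT match:
  21.53.21.168/29 (21.53.21.168 - 21.53.21.175) does not contain 21.53.53.170
  21.181.53.128/26 (21.181.53.128 - 21.181.53.191) does not contain 21.53.53.170
  21.53.52.0/24 (21.53.52.0 - 21.53.52.255) does not contain 21.53.53.170
  21.53.49.0/24 (21.53.49.0 - 21.53.49.255) does not contain 21.53.53.170
  21.53.32.0/21 (21.53.32.0 - 21.53.39.255) does not contain 21.53.53.170
Longest matching prefix is /20 -> interface eth10.

eth10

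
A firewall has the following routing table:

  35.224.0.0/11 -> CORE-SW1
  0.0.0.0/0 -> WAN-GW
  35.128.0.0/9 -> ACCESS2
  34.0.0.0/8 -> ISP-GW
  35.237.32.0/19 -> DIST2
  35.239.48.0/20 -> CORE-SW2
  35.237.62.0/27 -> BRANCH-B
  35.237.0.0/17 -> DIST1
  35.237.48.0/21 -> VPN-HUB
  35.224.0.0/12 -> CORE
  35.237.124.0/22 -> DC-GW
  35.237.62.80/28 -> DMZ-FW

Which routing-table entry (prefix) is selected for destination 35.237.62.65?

Entries matching 35.237.62.65:
  0.0.0.0/0 (default, matches everything)
  35.128.0.0/9 (35.128.0.0 - 35.255.255.255)
  35.224.0.0/11 (35.224.0.0 - 35.255.255.255)
  35.224.0.0/12 (35.224.0.0 - 35.239.255.255)
  35.237.0.0/17 (35.237.0.0 - 35.237.127.255)
  35.237.32.0/19 (35.237.32.0 - 35.237.63.255)
Most specific is 35.237.32.0/19.

35.237.32.0/19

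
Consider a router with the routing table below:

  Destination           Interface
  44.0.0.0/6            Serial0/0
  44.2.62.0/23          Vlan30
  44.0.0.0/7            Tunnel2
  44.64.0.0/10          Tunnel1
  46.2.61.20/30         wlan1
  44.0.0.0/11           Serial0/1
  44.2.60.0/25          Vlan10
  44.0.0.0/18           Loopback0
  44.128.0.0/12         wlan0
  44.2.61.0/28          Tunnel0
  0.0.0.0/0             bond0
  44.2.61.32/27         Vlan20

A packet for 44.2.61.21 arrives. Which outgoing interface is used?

Serial0/1

Routes whose prefix contains 44.2.61.21:
  0.0.0.0/0 (default, matches everything) -> bond0
  44.0.0.0/6 (44.0.0.0 - 47.255.255.255) -> Serial0/0
  44.0.0.0/7 (44.0.0.0 - 45.255.255.255) -> Tunnel2
  44.0.0.0/11 (44.0.0.0 - 44.31.255.255) -> Serial0/1
More-specific entries that do NOT match:
  46.2.61.20/30 (46.2.61.20 - 46.2.61.23) does not contain 44.2.61.21
  44.2.61.0/28 (44.2.61.0 - 44.2.61.15) does not contain 44.2.61.21
  44.2.61.32/27 (44.2.61.32 - 44.2.61.63) does not contain 44.2.61.21
  44.2.60.0/25 (44.2.60.0 - 44.2.60.127) does not contain 44.2.61.21
  44.2.62.0/23 (44.2.62.0 - 44.2.63.255) does not contain 44.2.61.21
  44.0.0.0/18 (44.0.0.0 - 44.0.63.255) does not contain 44.2.61.21
  44.128.0.0/12 (44.128.0.0 - 44.143.255.255) does not contain 44.2.61.21
Longest matching prefix is /11 -> interface Serial0/1.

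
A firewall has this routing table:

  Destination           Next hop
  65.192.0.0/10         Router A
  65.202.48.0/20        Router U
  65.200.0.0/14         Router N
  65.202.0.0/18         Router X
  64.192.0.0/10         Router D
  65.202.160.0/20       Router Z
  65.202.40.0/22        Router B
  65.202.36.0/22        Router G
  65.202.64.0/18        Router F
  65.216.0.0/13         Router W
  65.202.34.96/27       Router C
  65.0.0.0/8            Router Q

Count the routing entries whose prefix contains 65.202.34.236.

4

Prefixes containing 65.202.34.236:
  65.0.0.0/8 (65.0.0.0 - 65.255.255.255)
  65.192.0.0/10 (65.192.0.0 - 65.255.255.255)
  65.200.0.0/14 (65.200.0.0 - 65.203.255.255)
  65.202.0.0/18 (65.202.0.0 - 65.202.63.255)
Total matching entries: 4.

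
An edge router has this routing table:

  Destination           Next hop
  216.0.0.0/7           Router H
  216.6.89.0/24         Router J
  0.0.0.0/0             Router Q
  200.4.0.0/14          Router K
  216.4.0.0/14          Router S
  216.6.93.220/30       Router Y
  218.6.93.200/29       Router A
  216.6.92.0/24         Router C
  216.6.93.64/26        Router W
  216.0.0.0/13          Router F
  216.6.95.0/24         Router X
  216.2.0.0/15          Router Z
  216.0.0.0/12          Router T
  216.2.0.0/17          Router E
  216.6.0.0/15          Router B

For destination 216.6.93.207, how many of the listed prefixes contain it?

Prefixes containing 216.6.93.207:
  0.0.0.0/0 (default, matches everything)
  216.0.0.0/7 (216.0.0.0 - 217.255.255.255)
  216.0.0.0/12 (216.0.0.0 - 216.15.255.255)
  216.0.0.0/13 (216.0.0.0 - 216.7.255.255)
  216.4.0.0/14 (216.4.0.0 - 216.7.255.255)
  216.6.0.0/15 (216.6.0.0 - 216.7.255.255)
Total matching entries: 6.

6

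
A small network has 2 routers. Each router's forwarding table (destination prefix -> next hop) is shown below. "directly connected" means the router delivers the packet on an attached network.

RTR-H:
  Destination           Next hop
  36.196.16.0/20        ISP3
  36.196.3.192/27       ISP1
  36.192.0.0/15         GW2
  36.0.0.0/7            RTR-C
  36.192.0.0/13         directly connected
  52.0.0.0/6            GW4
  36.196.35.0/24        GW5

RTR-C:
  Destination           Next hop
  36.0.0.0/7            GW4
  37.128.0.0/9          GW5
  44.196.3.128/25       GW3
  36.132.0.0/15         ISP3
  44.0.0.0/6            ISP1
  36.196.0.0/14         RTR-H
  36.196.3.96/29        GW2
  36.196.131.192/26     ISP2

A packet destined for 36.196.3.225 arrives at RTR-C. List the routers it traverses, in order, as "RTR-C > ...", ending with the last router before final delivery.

At RTR-C: longest match for 36.196.3.225 is 36.196.0.0/14 -> RTR-H
At RTR-H: longest match for 36.196.3.225 is 36.192.0.0/13 -> directly connected

RTR-C > RTR-H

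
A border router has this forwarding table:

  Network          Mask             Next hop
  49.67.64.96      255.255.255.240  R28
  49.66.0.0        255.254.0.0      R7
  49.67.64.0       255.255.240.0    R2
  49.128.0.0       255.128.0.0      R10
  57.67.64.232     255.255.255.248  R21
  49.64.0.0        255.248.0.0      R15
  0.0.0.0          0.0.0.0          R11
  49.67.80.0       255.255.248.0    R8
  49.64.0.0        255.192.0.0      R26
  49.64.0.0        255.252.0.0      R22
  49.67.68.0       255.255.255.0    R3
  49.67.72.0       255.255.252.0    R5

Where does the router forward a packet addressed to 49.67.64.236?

Routes whose prefix contains 49.67.64.236:
  0.0.0.0/0 (default, matches everything) -> R11
  49.64.0.0/10 (49.64.0.0 - 49.127.255.255) -> R26
  49.64.0.0/13 (49.64.0.0 - 49.71.255.255) -> R15
  49.64.0.0/14 (49.64.0.0 - 49.67.255.255) -> R22
  49.66.0.0/15 (49.66.0.0 - 49.67.255.255) -> R7
  49.67.64.0/20 (49.67.64.0 - 49.67.79.255) -> R2
More-specific entries that do NOT match:
  57.67.64.232/29 (57.67.64.232 - 57.67.64.239) does not contain 49.67.64.236
  49.67.64.96/28 (49.67.64.96 - 49.67.64.111) does not contain 49.67.64.236
  49.67.68.0/24 (49.67.68.0 - 49.67.68.255) does not contain 49.67.64.236
  49.67.72.0/22 (49.67.72.0 - 49.67.75.255) does not contain 49.67.64.236
  49.67.80.0/21 (49.67.80.0 - 49.67.87.255) does not contain 49.67.64.236
Longest matching prefix is /20 -> next hop R2.

R2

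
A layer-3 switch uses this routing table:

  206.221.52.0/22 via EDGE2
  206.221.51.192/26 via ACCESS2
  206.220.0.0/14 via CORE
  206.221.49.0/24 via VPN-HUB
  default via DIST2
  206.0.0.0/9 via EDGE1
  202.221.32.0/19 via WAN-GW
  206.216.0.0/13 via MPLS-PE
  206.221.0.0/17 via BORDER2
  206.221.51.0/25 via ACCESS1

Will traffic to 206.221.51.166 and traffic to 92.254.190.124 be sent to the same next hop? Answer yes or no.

206.221.51.166: longest match 206.221.0.0/17 -> BORDER2
92.254.190.124: longest match 0.0.0.0/0 -> DIST2

no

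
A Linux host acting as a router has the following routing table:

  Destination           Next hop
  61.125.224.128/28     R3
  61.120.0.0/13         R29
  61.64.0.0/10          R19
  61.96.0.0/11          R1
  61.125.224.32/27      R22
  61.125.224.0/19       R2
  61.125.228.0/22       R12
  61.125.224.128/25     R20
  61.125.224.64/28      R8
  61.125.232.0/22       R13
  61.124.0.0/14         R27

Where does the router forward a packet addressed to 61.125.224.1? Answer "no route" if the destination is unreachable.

Routes whose prefix contains 61.125.224.1:
  61.64.0.0/10 (61.64.0.0 - 61.127.255.255) -> R19
  61.96.0.0/11 (61.96.0.0 - 61.127.255.255) -> R1
  61.120.0.0/13 (61.120.0.0 - 61.127.255.255) -> R29
  61.124.0.0/14 (61.124.0.0 - 61.127.255.255) -> R27
  61.125.224.0/19 (61.125.224.0 - 61.125.255.255) -> R2
More-specific entries that do NOT match:
  61.125.224.128/28 (61.125.224.128 - 61.125.224.143) does not contain 61.125.224.1
  61.125.224.64/28 (61.125.224.64 - 61.125.224.79) does not contain 61.125.224.1
  61.125.224.32/27 (61.125.224.32 - 61.125.224.63) does not contain 61.125.224.1
  61.125.224.128/25 (61.125.224.128 - 61.125.224.255) does not contain 61.125.224.1
  61.125.228.0/22 (61.125.228.0 - 61.125.231.255) does not contain 61.125.224.1
  61.125.232.0/22 (61.125.232.0 - 61.125.235.255) does not contain 61.125.224.1
Longest matching prefix is /19 -> next hop R2.

R2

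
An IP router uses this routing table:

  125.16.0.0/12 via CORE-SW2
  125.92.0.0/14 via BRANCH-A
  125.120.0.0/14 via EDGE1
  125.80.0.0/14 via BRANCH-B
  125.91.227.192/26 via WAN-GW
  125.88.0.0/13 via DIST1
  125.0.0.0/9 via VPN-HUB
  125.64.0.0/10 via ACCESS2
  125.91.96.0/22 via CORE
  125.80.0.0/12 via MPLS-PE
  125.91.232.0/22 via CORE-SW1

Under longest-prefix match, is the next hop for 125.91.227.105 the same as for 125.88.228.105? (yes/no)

125.91.227.105: longest match 125.88.0.0/13 -> DIST1
125.88.228.105: longest match 125.88.0.0/13 -> DIST1

yes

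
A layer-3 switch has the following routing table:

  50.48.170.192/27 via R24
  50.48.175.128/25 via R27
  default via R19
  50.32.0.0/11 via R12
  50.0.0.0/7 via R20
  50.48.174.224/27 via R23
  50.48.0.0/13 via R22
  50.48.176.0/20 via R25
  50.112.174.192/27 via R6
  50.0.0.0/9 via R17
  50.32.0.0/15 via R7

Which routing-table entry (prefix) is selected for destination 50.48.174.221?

50.48.0.0/13

Entries matching 50.48.174.221:
  0.0.0.0/0 (default, matches everything)
  50.0.0.0/7 (50.0.0.0 - 51.255.255.255)
  50.0.0.0/9 (50.0.0.0 - 50.127.255.255)
  50.32.0.0/11 (50.32.0.0 - 50.63.255.255)
  50.48.0.0/13 (50.48.0.0 - 50.55.255.255)
Most specific is 50.48.0.0/13.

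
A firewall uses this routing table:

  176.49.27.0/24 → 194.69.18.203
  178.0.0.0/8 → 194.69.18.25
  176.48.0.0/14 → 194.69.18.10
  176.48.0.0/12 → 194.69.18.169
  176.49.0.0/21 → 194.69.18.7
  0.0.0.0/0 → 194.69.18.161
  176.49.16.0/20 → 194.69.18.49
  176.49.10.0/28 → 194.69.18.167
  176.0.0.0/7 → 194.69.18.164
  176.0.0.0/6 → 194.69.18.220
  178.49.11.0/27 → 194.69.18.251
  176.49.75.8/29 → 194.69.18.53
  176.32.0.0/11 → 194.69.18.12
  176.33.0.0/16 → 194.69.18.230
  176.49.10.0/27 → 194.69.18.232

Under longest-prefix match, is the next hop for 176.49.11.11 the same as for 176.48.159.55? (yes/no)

yes

176.49.11.11: longest match 176.48.0.0/14 -> 194.69.18.10
176.48.159.55: longest match 176.48.0.0/14 -> 194.69.18.10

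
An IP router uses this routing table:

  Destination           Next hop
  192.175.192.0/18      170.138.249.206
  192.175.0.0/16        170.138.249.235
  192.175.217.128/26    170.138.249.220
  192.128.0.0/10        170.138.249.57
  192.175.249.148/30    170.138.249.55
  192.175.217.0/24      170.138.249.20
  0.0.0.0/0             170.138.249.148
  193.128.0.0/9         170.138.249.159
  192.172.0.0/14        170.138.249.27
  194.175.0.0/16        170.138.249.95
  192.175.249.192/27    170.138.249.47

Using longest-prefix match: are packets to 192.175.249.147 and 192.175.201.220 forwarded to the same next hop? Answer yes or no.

yes

192.175.249.147: longest match 192.175.192.0/18 -> 170.138.249.206
192.175.201.220: longest match 192.175.192.0/18 -> 170.138.249.206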